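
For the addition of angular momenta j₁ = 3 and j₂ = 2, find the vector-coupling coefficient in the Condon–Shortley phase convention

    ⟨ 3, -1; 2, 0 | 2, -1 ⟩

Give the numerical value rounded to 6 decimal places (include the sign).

+0.377964  (= +√(1/7))

triangle: 3!*3!*1!/8! = 36/40320
(j±m)!: 2!*4!*2!*2!*1!*3! = 1152
prefactor² = (2J+1)*Δ*N² = 36/7
  k=1: −1/(1!*2!*3!*1!*0!*0!) = -1/12
  k=2: +1/(2!*1!*2!*0!*1!*1!) = 1/4
Σ = 1/6  ⇒  CG² = 36/7*1/6² = 1/7
CG = +√(1/7) = +0.377964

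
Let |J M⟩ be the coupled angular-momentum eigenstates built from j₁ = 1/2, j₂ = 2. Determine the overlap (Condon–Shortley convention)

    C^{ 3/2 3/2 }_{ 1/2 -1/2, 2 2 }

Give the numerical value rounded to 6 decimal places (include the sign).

triangle: 1!*0!*3!/5! = 6/120
(j±m)!: 0!*1!*4!*0!*3!*0! = 144
prefactor² = (2J+1)*Δ*N² = 144/5
  k=1: −1/(1!*0!*0!*3!*0!*0!) = -1/6
Σ = -1/6  ⇒  CG² = 144/5*(-1/6)² = 4/5
CG = −√(4/5) = -0.894427

-0.894427  (= −√(4/5))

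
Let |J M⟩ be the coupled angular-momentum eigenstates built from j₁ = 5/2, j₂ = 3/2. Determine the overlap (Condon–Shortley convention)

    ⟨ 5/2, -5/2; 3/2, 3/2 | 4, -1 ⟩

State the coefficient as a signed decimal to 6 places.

+√(1/56) = +0.133631

triangle: 0!·5!·3!/9! = 720/362880
(j±m)!: 0!·5!·3!·0!·3!·5! = 518400
prefactor² = (2J+1)·Δ·N² = 64800/7
  k=0: +1/(0!·0!·5!·3!·0!·0!) = 1/720
Σ = 1/720  ⇒  CG² = 64800/7·1/720² = 1/56
CG = +√(1/56) = +0.133631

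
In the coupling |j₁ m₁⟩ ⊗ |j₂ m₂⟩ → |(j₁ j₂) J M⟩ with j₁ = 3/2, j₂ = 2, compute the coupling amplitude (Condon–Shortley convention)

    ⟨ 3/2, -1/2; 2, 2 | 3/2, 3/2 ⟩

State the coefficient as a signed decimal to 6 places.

j₁+j₂−J=2  J+j₁−j₂=1  J−j₁+j₂=2  j₁+j₂+J+1=6
(j₁±m₁, j₂±m₂, J±M) = (1,2,4,0,3,0)
P² = 32/5
sum k=2..2:
  [2] +1/4 = 1/4
S = 1/4
C² = P²·S² = 2/5 ; C = +0.632456

+√(2/5) = +0.632456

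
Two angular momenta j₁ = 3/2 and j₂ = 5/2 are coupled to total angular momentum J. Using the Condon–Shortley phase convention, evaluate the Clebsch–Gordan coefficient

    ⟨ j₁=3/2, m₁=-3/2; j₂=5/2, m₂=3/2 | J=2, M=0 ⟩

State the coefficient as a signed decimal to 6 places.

+0.654654

triangle: 2!·1!·3!/7! = 12/5040
(j±m)!: 0!·3!·4!·1!·2!·2! = 576
prefactor² = (2J+1)·Δ·N² = 48/7
  k=2: +1/(2!·0!·1!·2!·0!·1!) = 1/4
Σ = 1/4  ⇒  CG² = 48/7·1/4² = 3/7
CG = +√(3/7) = +0.654654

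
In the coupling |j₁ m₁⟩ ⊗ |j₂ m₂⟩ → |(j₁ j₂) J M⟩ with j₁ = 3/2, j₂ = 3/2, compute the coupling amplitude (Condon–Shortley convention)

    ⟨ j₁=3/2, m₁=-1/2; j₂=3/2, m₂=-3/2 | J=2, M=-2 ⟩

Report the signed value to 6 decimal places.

triangle: 1!·2!·2!/6! = 4/720
(j±m)!: 1!·2!·0!·3!·0!·4! = 288
prefactor² = (2J+1)·Δ·N² = 8
  k=0: +1/(0!·1!·2!·0!·0!·2!) = 1/4
Σ = 1/4  ⇒  CG² = 8·1/4² = 1/2
CG = +√(1/2) = +0.707107

+√(1/2) ≈ +0.707107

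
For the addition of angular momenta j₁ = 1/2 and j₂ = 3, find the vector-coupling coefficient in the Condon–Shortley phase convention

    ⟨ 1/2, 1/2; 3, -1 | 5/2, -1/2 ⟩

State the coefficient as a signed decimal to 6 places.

√[6·1!0!5!/7! · 1!0!2!4!2!3!] = √(576/7)
  +(−1)^0/∏(0,1,0,2,0,3)! = 1/12  (running 1/12)
⟨..|..⟩ = √(576/7)·(1/12) = +0.755929

+0.755929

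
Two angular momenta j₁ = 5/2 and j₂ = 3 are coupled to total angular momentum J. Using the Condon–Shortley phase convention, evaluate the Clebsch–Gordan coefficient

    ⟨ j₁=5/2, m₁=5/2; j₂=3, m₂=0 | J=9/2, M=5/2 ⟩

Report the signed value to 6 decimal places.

triangle: 1!×4!×5!/11! = 2880/39916800
(j±m)!: 5!×0!×3!×3!×7!×2! = 43545600
prefactor² = (2J+1)×Δ×N² = 345600/11
  k=0: +1/(0!×1!×0!×3!×4!×2!) = 1/288
Σ = 1/288  ⇒  CG² = 345600/11×1/288² = 25/66
CG = +√(25/66) = +0.615457

+√(25/66) = +0.615457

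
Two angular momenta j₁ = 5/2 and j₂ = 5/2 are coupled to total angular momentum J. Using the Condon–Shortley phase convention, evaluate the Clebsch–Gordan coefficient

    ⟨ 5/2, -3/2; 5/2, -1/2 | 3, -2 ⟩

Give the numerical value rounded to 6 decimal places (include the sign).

√[7·2!3!3!/9! · 1!4!2!3!1!5!] = √(48)
  +(−1)^1/∏(1,1,3,1,0,2)! = -1/12  (running -1/12)
  +(−1)^2/∏(2,0,2,0,1,3)! = 1/24  (running -1/24)
⟨..|..⟩ = √(48)·(-1/24) = -0.288675

−√(1/12) = -0.288675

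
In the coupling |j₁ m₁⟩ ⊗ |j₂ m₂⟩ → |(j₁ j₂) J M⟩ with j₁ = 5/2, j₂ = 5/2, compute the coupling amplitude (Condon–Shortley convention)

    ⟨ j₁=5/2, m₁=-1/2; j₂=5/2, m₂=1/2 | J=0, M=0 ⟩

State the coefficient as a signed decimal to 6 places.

triangle: 5!·0!·0!/6! = 120/720
(j±m)!: 2!·3!·3!·2!·0!·0! = 144
prefactor² = (2J+1)·Δ·N² = 24
  k=3: −1/(3!·2!·0!·0!·0!·0!) = -1/12
Σ = -1/12  ⇒  CG² = 24·(-1/12)² = 1/6
CG = −√(1/6) = -0.408248

−√(1/6) = -0.408248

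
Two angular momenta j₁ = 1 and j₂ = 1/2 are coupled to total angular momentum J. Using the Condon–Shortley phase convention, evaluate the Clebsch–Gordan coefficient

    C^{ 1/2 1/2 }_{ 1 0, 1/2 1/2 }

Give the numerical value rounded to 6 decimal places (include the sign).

-0.577350  (= −√(1/3))

√[2·1!1!0!/3! · 1!1!1!0!1!0!] = √(1/3)
  +(−1)^1/∏(1,0,0,0,1,0)! = -1  (running -1)
⟨..|..⟩ = √(1/3)·(-1) = -0.577350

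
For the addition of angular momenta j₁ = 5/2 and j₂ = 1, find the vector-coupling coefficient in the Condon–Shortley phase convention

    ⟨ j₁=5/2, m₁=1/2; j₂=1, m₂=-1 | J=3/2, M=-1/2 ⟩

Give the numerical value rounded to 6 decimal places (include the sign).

√[4·2!3!0!/6! · 3!2!0!2!1!2!] = √(16/5)
  +(−1)^0/∏(0,2,2,0,1,0)! = 1/4  (running 1/4)
⟨..|..⟩ = √(16/5)·(1/4) = +0.447214

+√(1/5) ≈ +0.447214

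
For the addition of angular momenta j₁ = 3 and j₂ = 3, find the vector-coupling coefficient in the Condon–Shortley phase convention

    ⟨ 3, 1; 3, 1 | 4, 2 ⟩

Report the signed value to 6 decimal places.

√[9·2!4!4!/11! · 4!2!4!2!6!2!] = √(331776/385)
  +(−1)^0/∏(0,2,2,4,2,0)! = 1/192  (running 1/192)
  +(−1)^1/∏(1,1,1,3,3,1)! = -1/36  (running -13/576)
  +(−1)^2/∏(2,0,0,2,4,2)! = 1/192  (running -5/288)
⟨..|..⟩ = √(331776/385)·(-5/288) = -0.509647

-0.509647  (= −√(20/77))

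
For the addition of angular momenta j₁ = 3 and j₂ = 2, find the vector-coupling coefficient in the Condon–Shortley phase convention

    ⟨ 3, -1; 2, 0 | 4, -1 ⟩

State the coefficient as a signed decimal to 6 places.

−√(3/28) ≈ -0.327327

triangle: 1!·5!·3!/10! = 720/3628800
(j±m)!: 2!·4!·2!·2!·3!·5! = 138240
prefactor² = (2J+1)·Δ·N² = 1728/7
  k=0: +1/(0!·1!·4!·2!·1!·1!) = 1/48
  k=1: −1/(1!·0!·3!·1!·2!·2!) = -1/24
Σ = -1/48  ⇒  CG² = 1728/7·(-1/48)² = 3/28
CG = −√(3/28) = -0.327327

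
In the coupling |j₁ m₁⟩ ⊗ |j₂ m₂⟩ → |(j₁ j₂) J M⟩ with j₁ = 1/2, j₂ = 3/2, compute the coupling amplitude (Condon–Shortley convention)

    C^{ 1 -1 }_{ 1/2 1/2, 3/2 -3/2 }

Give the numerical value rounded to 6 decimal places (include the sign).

j₁+j₂−J=1  J+j₁−j₂=0  J−j₁+j₂=2  j₁+j₂+J+1=4
(j₁±m₁, j₂±m₂, J±M) = (1,0,0,3,0,2)
P² = 3
sum k=0..0:
  [0] +1/2 = 1/2
S = 1/2
C² = P²·S² = 3/4 ; C = +0.866025

+0.866025  (= +√(3/4))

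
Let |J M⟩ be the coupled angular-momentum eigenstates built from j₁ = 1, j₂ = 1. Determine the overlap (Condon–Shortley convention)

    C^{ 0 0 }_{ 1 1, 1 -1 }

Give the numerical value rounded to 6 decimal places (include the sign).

+0.577350  (= +√(1/3))

j₁+j₂−J=2  J+j₁−j₂=0  J−j₁+j₂=0  j₁+j₂+J+1=3
(j₁±m₁, j₂±m₂, J±M) = (2,0,0,2,0,0)
P² = 4/3
sum k=0..0:
  [0] +1/2 = 1/2
S = 1/2
C² = P²·S² = 1/3 ; C = +0.577350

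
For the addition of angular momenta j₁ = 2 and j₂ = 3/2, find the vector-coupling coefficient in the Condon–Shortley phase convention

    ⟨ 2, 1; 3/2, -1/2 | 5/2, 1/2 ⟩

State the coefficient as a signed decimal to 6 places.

+0.597614  (= +√(5/14))

√[6·1!3!2!/7! · 3!1!1!2!3!2!] = √(72/35)
  +(−1)^0/∏(0,1,1,1,2,1)! = 1/2  (running 1/2)
  +(−1)^1/∏(1,0,0,0,3,2)! = -1/12  (running 5/12)
⟨..|..⟩ = √(72/35)·(5/12) = +0.597614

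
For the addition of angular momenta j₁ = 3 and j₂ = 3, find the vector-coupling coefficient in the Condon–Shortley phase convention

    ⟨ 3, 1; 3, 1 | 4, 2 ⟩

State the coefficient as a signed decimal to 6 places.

-0.509647  (= −√(20/77))

√[9·2!4!4!/11! · 4!2!4!2!6!2!] = √(331776/385)
  +(−1)^0/∏(0,2,2,4,2,0)! = 1/192  (running 1/192)
  +(−1)^1/∏(1,1,1,3,3,1)! = -1/36  (running -13/576)
  +(−1)^2/∏(2,0,0,2,4,2)! = 1/192  (running -5/288)
⟨..|..⟩ = √(331776/385)·(-5/288) = -0.509647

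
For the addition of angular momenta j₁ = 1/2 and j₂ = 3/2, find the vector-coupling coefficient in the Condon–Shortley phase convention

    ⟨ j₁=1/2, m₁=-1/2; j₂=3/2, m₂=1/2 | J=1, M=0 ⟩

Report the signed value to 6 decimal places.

triangle: 1!×0!×2!/4! = 2/24
(j±m)!: 0!×1!×2!×1!×1!×1! = 2
prefactor² = (2J+1)×Δ×N² = 1/2
  k=1: −1/(1!×0!×0!×1!×0!×1!) = -1
Σ = -1  ⇒  CG² = 1/2×(-1)² = 1/2
CG = −√(1/2) = -0.707107

−√(1/2) = -0.707107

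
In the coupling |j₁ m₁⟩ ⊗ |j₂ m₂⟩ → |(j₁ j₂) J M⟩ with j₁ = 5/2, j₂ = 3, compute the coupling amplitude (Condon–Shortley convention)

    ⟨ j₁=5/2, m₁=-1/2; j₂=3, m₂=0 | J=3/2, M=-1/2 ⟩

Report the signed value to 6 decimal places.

triangle: 4!*1!*2!/8! = 48/40320
(j±m)!: 2!*3!*3!*3!*1!*2! = 864
prefactor² = (2J+1)*Δ*N² = 144/35
  k=2: +1/(2!*2!*1!*1!*0!*1!) = 1/4
  k=3: −1/(3!*1!*0!*0!*1!*2!) = -1/12
Σ = 1/6  ⇒  CG² = 144/35*1/6² = 4/35
CG = +√(4/35) = +0.338062

+√(4/35) ≈ +0.338062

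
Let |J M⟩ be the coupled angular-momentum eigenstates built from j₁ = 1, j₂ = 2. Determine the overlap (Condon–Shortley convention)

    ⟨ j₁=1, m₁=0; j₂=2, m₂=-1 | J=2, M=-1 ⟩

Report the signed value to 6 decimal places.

j₁+j₂−J=1  J+j₁−j₂=1  J−j₁+j₂=3  j₁+j₂+J+1=6
(j₁±m₁, j₂±m₂, J±M) = (1,1,1,3,1,3)
P² = 3/2
sum k=0..1:
  [0] +1/2 = 1/2
  [1] −1/6 = -1/6
S = 1/3
C² = P²·S² = 1/6 ; C = +0.408248

+0.408248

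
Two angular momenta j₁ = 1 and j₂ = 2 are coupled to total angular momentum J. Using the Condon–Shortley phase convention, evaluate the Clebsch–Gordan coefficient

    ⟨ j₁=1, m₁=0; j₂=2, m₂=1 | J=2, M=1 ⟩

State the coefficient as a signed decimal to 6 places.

−√(1/6) = -0.408248

j₁+j₂−J=1  J+j₁−j₂=1  J−j₁+j₂=3  j₁+j₂+J+1=6
(j₁±m₁, j₂±m₂, J±M) = (1,1,3,1,3,1)
P² = 3/2
sum k=0..1:
  [0] +1/6 = 1/6
  [1] −1/2 = -1/2
S = -1/3
C² = P²·S² = 1/6 ; C = -0.408248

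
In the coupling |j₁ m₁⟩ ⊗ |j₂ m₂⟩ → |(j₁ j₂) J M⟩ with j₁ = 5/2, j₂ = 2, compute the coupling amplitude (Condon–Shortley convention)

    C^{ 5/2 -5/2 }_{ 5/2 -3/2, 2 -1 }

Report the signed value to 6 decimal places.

triangle: 2!*3!*2!/8! = 24/40320
(j±m)!: 1!*4!*1!*3!*0!*5! = 17280
prefactor² = (2J+1)*Δ*N² = 432/7
  k=1: −1/(1!*1!*3!*0!*0!*2!) = -1/12
Σ = -1/12  ⇒  CG² = 432/7*(-1/12)² = 3/7
CG = −√(3/7) = -0.654654

-0.654654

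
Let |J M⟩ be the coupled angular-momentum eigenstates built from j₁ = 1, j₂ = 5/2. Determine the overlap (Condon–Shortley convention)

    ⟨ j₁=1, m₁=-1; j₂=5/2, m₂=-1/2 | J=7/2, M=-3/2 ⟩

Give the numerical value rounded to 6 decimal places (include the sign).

triangle: 0!×2!×5!/8! = 240/40320
(j±m)!: 0!×2!×2!×3!×2!×5! = 5760
prefactor² = (2J+1)×Δ×N² = 1920/7
  k=0: +1/(0!×0!×2!×2!×0!×3!) = 1/24
Σ = 1/24  ⇒  CG² = 1920/7×1/24² = 10/21
CG = +√(10/21) = +0.690066

+√(10/21) = +0.690066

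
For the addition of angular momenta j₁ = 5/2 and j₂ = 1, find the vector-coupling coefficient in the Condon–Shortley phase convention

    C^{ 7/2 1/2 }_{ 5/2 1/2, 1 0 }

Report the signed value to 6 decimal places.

+√(4/7) = +0.755929

√[8·0!5!2!/8! · 3!2!1!1!4!3!] = √(576/7)
  +(−1)^0/∏(0,0,2,1,3,1)! = 1/12  (running 1/12)
⟨..|..⟩ = √(576/7)·(1/12) = +0.755929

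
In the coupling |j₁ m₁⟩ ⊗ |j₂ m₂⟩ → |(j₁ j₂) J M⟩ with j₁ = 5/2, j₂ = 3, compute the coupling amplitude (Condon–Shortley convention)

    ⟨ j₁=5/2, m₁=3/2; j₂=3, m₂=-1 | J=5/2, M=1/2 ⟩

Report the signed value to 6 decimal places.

j₁+j₂−J=3  J+j₁−j₂=2  J−j₁+j₂=3  j₁+j₂+J+1=9
(j₁±m₁, j₂±m₂, J±M) = (4,1,2,4,3,2)
P² = 576/35
sum k=0..1:
  [0] +1/12 = 1/12
  [1] −1/8 = -1/8
S = -1/24
C² = P²·S² = 1/35 ; C = -0.169031

−√(1/35) ≈ -0.169031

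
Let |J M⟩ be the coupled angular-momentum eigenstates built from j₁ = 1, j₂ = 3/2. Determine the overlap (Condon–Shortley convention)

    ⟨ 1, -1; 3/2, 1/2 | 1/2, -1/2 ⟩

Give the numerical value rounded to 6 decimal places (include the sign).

+0.408248  (= +√(1/6))

√[2·2!0!1!/4! · 0!2!2!1!0!1!] = √(2/3)
  +(−1)^2/∏(2,0,0,0,0,1)! = 1/2  (running 1/2)
⟨..|..⟩ = √(2/3)·(1/2) = +0.408248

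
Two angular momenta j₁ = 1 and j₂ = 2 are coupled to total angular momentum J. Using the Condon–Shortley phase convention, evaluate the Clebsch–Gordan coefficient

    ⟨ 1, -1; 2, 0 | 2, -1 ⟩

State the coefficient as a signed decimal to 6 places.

triangle: 1!×1!×3!/6! = 6/720
(j±m)!: 0!×2!×2!×2!×1!×3! = 48
prefactor² = (2J+1)×Δ×N² = 2
  k=1: −1/(1!×0!×1!×1!×0!×2!) = -1/2
Σ = -1/2  ⇒  CG² = 2×(-1/2)² = 1/2
CG = −√(1/2) = -0.707107

−√(1/2) = -0.707107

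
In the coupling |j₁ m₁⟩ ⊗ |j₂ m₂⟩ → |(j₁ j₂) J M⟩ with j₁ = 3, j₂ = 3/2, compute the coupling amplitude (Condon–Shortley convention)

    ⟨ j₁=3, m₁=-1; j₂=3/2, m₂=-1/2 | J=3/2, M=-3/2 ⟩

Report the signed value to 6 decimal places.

j₁+j₂−J=3  J+j₁−j₂=3  J−j₁+j₂=0  j₁+j₂+J+1=7
(j₁±m₁, j₂±m₂, J±M) = (2,4,1,2,0,3)
P² = 576/35
sum k=1..1:
  [1] −1/12 = -1/12
S = -1/12
C² = P²·S² = 4/35 ; C = -0.338062

-0.338062  (= −√(4/35))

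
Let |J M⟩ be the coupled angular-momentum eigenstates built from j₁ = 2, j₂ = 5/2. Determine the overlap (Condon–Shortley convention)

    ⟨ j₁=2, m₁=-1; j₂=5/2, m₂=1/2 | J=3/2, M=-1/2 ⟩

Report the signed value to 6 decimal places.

√[4·3!1!2!/7! · 1!3!3!2!1!2!] = √(48/35)
  +(−1)^2/∏(2,1,1,1,0,1)! = 1/2  (running 1/2)
  +(−1)^3/∏(3,0,0,0,1,2)! = -1/12  (running 5/12)
⟨..|..⟩ = √(48/35)·(5/12) = +0.487950

+0.487950  (= +√(5/21))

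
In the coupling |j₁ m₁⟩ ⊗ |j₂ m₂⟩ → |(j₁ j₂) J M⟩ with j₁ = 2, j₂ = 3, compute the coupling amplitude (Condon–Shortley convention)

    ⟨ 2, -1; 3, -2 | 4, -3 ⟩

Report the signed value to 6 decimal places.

+0.223607

j₁+j₂−J=1  J+j₁−j₂=3  J−j₁+j₂=5  j₁+j₂+J+1=10
(j₁±m₁, j₂±m₂, J±M) = (1,3,1,5,1,7)
P² = 6480
sum k=0..1:
  [0] +1/144 = 1/144
  [1] −1/240 = -1/240
S = 1/360
C² = P²·S² = 1/20 ; C = +0.223607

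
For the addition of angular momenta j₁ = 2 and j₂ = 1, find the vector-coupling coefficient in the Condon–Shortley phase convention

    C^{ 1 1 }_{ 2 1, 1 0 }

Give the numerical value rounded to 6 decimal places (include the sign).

j₁+j₂−J=2  J+j₁−j₂=2  J−j₁+j₂=0  j₁+j₂+J+1=5
(j₁±m₁, j₂±m₂, J±M) = (3,1,1,1,2,0)
P² = 6/5
sum k=1..1:
  [1] −1/2 = -1/2
S = -1/2
C² = P²·S² = 3/10 ; C = -0.547723

−√(3/10) = -0.547723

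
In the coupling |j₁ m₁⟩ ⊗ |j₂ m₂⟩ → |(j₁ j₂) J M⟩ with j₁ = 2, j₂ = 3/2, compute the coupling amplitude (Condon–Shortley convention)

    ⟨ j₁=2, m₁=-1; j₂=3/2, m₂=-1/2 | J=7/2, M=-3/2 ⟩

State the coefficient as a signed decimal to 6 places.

triangle: 0!·4!·3!/8! = 144/40320
(j±m)!: 1!·3!·1!·2!·2!·5! = 2880
prefactor² = (2J+1)·Δ·N² = 576/7
  k=0: +1/(0!·0!·3!·1!·1!·2!) = 1/12
Σ = 1/12  ⇒  CG² = 576/7·1/12² = 4/7
CG = +√(4/7) = +0.755929

+0.755929  (= +√(4/7))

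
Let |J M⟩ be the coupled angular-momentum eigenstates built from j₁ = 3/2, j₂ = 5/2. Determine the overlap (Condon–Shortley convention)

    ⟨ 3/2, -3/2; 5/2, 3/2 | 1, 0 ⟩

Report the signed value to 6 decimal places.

−√(1/5) ≈ -0.447214

triangle: 3!·0!·2!/6! = 12/720
(j±m)!: 0!·3!·4!·1!·1!·1! = 144
prefactor² = (2J+1)·Δ·N² = 36/5
  k=3: −1/(3!·0!·0!·1!·0!·1!) = -1/6
Σ = -1/6  ⇒  CG² = 36/5·(-1/6)² = 1/5
CG = −√(1/5) = -0.447214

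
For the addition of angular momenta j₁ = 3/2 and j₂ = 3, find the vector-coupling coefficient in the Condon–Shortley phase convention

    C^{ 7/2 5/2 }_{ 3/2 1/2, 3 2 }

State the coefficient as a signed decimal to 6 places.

√[8·1!2!5!/9! · 2!1!5!1!6!1!] = √(6400/7)
  +(−1)^0/∏(0,1,1,5,1,0)! = 1/120  (running 1/120)
  +(−1)^1/∏(1,0,0,4,2,1)! = -1/48  (running -1/80)
⟨..|..⟩ = √(6400/7)·(-1/80) = -0.377964

−√(1/7) = -0.377964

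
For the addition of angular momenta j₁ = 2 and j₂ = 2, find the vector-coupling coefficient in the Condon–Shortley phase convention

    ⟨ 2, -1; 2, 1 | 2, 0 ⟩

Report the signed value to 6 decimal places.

+√(1/14) = +0.267261

triangle: 2!·2!·2!/7! = 8/5040
(j±m)!: 1!·3!·3!·1!·2!·2! = 144
prefactor² = (2J+1)·Δ·N² = 8/7
  k=1: −1/(1!·1!·2!·2!·0!·0!) = -1/4
  k=2: +1/(2!·0!·1!·1!·1!·1!) = 1/2
Σ = 1/4  ⇒  CG² = 8/7·1/4² = 1/14
CG = +√(1/14) = +0.267261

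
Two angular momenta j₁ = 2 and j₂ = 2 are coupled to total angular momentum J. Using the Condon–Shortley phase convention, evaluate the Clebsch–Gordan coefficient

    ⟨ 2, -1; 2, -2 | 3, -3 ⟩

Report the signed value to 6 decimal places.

triangle: 1!·3!·3!/8! = 36/40320
(j±m)!: 1!·3!·0!·4!·0!·6! = 103680
prefactor² = (2J+1)·Δ·N² = 648
  k=0: +1/(0!·1!·3!·0!·0!·3!) = 1/36
Σ = 1/36  ⇒  CG² = 648·1/36² = 1/2
CG = +√(1/2) = +0.707107

+√(1/2) = +0.707107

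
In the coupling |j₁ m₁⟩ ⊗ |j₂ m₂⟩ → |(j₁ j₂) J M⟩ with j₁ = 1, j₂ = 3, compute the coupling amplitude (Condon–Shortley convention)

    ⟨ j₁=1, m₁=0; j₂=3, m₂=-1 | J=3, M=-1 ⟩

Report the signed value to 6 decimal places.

+0.288675  (= +√(1/12))

triangle: 1!*1!*5!/8! = 120/40320
(j±m)!: 1!*1!*2!*4!*2!*4! = 2304
prefactor² = (2J+1)*Δ*N² = 48
  k=0: +1/(0!*1!*1!*2!*0!*3!) = 1/12
  k=1: −1/(1!*0!*0!*1!*1!*4!) = -1/24
Σ = 1/24  ⇒  CG² = 48*1/24² = 1/12
CG = +√(1/12) = +0.288675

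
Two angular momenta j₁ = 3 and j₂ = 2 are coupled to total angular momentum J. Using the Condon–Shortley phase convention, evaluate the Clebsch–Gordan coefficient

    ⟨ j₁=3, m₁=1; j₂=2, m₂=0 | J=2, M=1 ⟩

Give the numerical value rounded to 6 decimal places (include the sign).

-0.377964

√[5·3!3!1!/8! · 4!2!2!2!3!1!] = √(36/7)
  +(−1)^1/∏(1,2,1,1,2,0)! = -1/4  (running -1/4)
  +(−1)^2/∏(2,1,0,0,3,1)! = 1/12  (running -1/6)
⟨..|..⟩ = √(36/7)·(-1/6) = -0.377964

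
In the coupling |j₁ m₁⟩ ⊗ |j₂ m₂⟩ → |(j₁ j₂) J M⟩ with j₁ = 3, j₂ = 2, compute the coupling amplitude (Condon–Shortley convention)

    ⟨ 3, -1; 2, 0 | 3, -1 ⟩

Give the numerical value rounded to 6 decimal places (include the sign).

-0.387298

triangle: 2!×4!×2!/9! = 96/362880
(j±m)!: 2!×4!×2!×2!×2!×4! = 9216
prefactor² = (2J+1)×Δ×N² = 256/15
  k=0: +1/(0!×2!×4!×2!×0!×0!) = 1/96
  k=1: −1/(1!×1!×3!×1!×1!×1!) = -1/6
  k=2: +1/(2!×0!×2!×0!×2!×2!) = 1/16
Σ = -3/32  ⇒  CG² = 256/15×(-3/32)² = 3/20
CG = −√(3/20) = -0.387298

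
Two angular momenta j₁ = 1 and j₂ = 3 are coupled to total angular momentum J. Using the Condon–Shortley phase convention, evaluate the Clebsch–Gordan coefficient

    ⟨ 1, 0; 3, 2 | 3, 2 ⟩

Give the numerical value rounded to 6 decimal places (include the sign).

j₁+j₂−J=1  J+j₁−j₂=1  J−j₁+j₂=5  j₁+j₂+J+1=8
(j₁±m₁, j₂±m₂, J±M) = (1,1,5,1,5,1)
P² = 300
sum k=0..1:
  [0] +1/120 = 1/120
  [1] −1/24 = -1/24
S = -1/30
C² = P²·S² = 1/3 ; C = -0.577350

-0.577350  (= −√(1/3))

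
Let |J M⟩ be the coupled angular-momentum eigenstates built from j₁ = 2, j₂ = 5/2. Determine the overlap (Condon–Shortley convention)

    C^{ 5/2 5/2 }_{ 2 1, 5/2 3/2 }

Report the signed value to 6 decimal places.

j₁+j₂−J=2  J+j₁−j₂=2  J−j₁+j₂=3  j₁+j₂+J+1=8
(j₁±m₁, j₂±m₂, J±M) = (3,1,4,1,5,0)
P² = 432/7
sum k=1..1:
  [1] −1/12 = -1/12
S = -1/12
C² = P²·S² = 3/7 ; C = -0.654654

-0.654654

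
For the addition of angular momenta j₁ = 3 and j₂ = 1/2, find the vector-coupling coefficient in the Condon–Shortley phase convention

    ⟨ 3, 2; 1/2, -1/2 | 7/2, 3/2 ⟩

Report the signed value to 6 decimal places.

+0.534522

j₁+j₂−J=0  J+j₁−j₂=6  J−j₁+j₂=1  j₁+j₂+J+1=8
(j₁±m₁, j₂±m₂, J±M) = (5,1,0,1,5,2)
P² = 28800/7
sum k=0..0:
  [0] +1/120 = 1/120
S = 1/120
C² = P²·S² = 2/7 ; C = +0.534522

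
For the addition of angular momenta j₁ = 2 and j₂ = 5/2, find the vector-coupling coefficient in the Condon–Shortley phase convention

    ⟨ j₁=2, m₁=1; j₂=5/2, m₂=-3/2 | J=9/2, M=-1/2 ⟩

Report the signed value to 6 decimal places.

+√(10/63) = +0.398410

√[10·0!4!5!/10! · 3!1!1!4!4!5!] = √(23040/7)
  +(−1)^0/∏(0,0,1,1,3,4)! = 1/144  (running 1/144)
⟨..|..⟩ = √(23040/7)·(1/144) = +0.398410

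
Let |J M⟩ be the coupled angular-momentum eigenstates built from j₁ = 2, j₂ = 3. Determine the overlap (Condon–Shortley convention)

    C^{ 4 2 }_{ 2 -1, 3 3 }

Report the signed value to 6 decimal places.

triangle: 1!*3!*5!/10! = 720/3628800
(j±m)!: 1!*3!*6!*0!*6!*2! = 6220800
prefactor² = (2J+1)*Δ*N² = 77760/7
  k=1: −1/(1!*0!*2!*5!*1!*0!) = -1/240
Σ = -1/240  ⇒  CG² = 77760/7*(-1/240)² = 27/140
CG = −√(27/140) = -0.439155

−√(27/140) = -0.439155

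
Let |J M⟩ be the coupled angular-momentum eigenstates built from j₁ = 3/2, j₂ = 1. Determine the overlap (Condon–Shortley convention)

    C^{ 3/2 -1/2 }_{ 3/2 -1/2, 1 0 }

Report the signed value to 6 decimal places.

j₁+j₂−J=1  J+j₁−j₂=2  J−j₁+j₂=1  j₁+j₂+J+1=5
(j₁±m₁, j₂±m₂, J±M) = (1,2,1,1,1,2)
P² = 4/15
sum k=0..1:
  [0] +1/2 = 1/2
  [1] −1/1 = -1
S = -1/2
C² = P²·S² = 1/15 ; C = -0.258199

−√(1/15) ≈ -0.258199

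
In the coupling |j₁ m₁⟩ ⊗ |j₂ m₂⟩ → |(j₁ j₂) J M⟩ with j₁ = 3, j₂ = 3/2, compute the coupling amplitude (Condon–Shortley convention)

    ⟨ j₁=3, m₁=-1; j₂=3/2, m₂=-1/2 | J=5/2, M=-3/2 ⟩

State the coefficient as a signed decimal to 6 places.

triangle: 2!*4!*1!/8! = 48/40320
(j±m)!: 2!*4!*1!*2!*1!*4! = 2304
prefactor² = (2J+1)*Δ*N² = 576/35
  k=0: +1/(0!*2!*4!*1!*0!*0!) = 1/48
  k=1: −1/(1!*1!*3!*0!*1!*1!) = -1/6
Σ = -7/48  ⇒  CG² = 576/35*(-7/48)² = 7/20
CG = −√(7/20) = -0.591608

−√(7/20) = -0.591608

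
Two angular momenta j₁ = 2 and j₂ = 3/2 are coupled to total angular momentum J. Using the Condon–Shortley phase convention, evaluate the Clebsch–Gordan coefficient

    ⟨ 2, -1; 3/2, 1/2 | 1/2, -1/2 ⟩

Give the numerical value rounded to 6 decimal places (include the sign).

triangle: 3!×1!×0!/5! = 6/120
(j±m)!: 1!×3!×2!×1!×0!×1! = 12
prefactor² = (2J+1)×Δ×N² = 6/5
  k=2: +1/(2!×1!×1!×0!×0!×0!) = 1/2
Σ = 1/2  ⇒  CG² = 6/5×1/2² = 3/10
CG = +√(3/10) = +0.547723

+√(3/10) ≈ +0.547723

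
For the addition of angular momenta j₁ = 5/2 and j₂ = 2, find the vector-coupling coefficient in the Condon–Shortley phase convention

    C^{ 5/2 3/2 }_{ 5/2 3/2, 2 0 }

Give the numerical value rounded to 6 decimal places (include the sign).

-0.119523

j₁+j₂−J=2  J+j₁−j₂=3  J−j₁+j₂=2  j₁+j₂+J+1=8
(j₁±m₁, j₂±m₂, J±M) = (4,1,2,2,4,1)
P² = 288/35
sum k=0..1:
  [0] +1/8 = 1/8
  [1] −1/6 = -1/6
S = -1/24
C² = P²·S² = 1/70 ; C = -0.119523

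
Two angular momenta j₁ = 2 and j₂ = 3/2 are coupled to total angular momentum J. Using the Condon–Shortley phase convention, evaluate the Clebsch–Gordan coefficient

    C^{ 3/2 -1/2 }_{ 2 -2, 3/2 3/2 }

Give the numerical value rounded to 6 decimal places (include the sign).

√[4·2!2!1!/6! · 0!4!3!0!1!2!] = √(32/5)
  +(−1)^2/∏(2,0,2,1,0,0)! = 1/4  (running 1/4)
⟨..|..⟩ = √(32/5)·(1/4) = +0.632456

+√(2/5) = +0.632456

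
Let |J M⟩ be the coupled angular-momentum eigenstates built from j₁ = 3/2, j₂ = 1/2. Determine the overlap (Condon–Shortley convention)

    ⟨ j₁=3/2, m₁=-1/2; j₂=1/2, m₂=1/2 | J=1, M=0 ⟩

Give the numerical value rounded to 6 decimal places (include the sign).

triangle: 1!*2!*0!/4! = 2/24
(j±m)!: 1!*2!*1!*0!*1!*1! = 2
prefactor² = (2J+1)*Δ*N² = 1/2
  k=1: −1/(1!*0!*1!*0!*1!*0!) = -1
Σ = -1  ⇒  CG² = 1/2*(-1)² = 1/2
CG = −√(1/2) = -0.707107

-0.707107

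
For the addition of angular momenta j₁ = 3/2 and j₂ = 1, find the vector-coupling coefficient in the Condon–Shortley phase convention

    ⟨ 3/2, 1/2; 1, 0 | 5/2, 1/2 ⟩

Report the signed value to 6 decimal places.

+0.774597

j₁+j₂−J=0  J+j₁−j₂=3  J−j₁+j₂=2  j₁+j₂+J+1=6
(j₁±m₁, j₂±m₂, J±M) = (2,1,1,1,3,2)
P² = 12/5
sum k=0..0:
  [0] +1/2 = 1/2
S = 1/2
C² = P²·S² = 3/5 ; C = +0.774597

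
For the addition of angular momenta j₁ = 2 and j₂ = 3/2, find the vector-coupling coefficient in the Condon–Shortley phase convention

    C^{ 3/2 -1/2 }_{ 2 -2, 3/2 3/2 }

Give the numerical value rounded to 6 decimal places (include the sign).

+√(2/5) = +0.632456

j₁+j₂−J=2  J+j₁−j₂=2  J−j₁+j₂=1  j₁+j₂+J+1=6
(j₁±m₁, j₂±m₂, J±M) = (0,4,3,0,1,2)
P² = 32/5
sum k=2..2:
  [2] +1/4 = 1/4
S = 1/4
C² = P²·S² = 2/5 ; C = +0.632456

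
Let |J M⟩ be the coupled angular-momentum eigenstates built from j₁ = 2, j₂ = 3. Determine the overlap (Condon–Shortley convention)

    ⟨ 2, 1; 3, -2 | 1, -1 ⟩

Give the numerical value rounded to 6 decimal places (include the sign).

−√(2/7) = -0.534522

j₁+j₂−J=4  J+j₁−j₂=0  J−j₁+j₂=2  j₁+j₂+J+1=7
(j₁±m₁, j₂±m₂, J±M) = (3,1,1,5,0,2)
P² = 288/7
sum k=1..1:
  [1] −1/12 = -1/12
S = -1/12
C² = P²·S² = 2/7 ; C = -0.534522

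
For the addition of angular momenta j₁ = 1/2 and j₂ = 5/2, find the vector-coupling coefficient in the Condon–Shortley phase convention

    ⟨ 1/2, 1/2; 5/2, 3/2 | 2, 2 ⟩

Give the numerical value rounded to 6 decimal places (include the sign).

+0.408248  (= +√(1/6))

j₁+j₂−J=1  J+j₁−j₂=0  J−j₁+j₂=4  j₁+j₂+J+1=6
(j₁±m₁, j₂±m₂, J±M) = (1,0,4,1,4,0)
P² = 96
sum k=0..0:
  [0] +1/24 = 1/24
S = 1/24
C² = P²·S² = 1/6 ; C = +0.408248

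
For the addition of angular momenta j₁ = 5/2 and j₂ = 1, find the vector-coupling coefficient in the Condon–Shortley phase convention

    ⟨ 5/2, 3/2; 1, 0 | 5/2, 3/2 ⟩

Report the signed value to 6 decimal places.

j₁+j₂−J=1  J+j₁−j₂=4  J−j₁+j₂=1  j₁+j₂+J+1=7
(j₁±m₁, j₂±m₂, J±M) = (4,1,1,1,4,1)
P² = 576/35
sum k=0..1:
  [0] +1/6 = 1/6
  [1] −1/24 = -1/24
S = 1/8
C² = P²·S² = 9/35 ; C = +0.507093

+0.507093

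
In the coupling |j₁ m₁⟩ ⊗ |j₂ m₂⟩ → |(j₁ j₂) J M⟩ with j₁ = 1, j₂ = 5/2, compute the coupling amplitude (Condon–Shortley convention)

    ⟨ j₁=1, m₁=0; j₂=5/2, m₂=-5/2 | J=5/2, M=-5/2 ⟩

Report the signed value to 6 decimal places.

j₁+j₂−J=1  J+j₁−j₂=1  J−j₁+j₂=4  j₁+j₂+J+1=7
(j₁±m₁, j₂±m₂, J±M) = (1,1,0,5,0,5)
P² = 2880/7
sum k=0..0:
  [0] +1/24 = 1/24
S = 1/24
C² = P²·S² = 5/7 ; C = +0.845154

+√(5/7) = +0.845154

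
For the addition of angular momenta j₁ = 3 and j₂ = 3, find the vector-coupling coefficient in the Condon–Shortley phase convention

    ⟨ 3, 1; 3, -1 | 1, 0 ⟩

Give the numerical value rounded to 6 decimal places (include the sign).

+0.188982

j₁+j₂−J=5  J+j₁−j₂=1  J−j₁+j₂=1  j₁+j₂+J+1=8
(j₁±m₁, j₂±m₂, J±M) = (4,2,2,4,1,1)
P² = 144/7
sum k=1..2:
  [1] −1/24 = -1/24
  [2] +1/12 = 1/12
S = 1/24
C² = P²·S² = 1/28 ; C = +0.188982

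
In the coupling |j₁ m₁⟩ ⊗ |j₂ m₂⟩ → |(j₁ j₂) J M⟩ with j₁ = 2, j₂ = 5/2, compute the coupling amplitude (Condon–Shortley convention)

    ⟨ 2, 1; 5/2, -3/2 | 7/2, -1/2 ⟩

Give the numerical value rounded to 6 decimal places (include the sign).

+0.619780  (= +√(121/315))

j₁+j₂−J=1  J+j₁−j₂=3  J−j₁+j₂=4  j₁+j₂+J+1=9
(j₁±m₁, j₂±m₂, J±M) = (3,1,1,4,3,4)
P² = 2304/35
sum k=0..1:
  [0] +1/12 = 1/12
  [1] −1/144 = -1/144
S = 11/144
C² = P²·S² = 121/315 ; C = +0.619780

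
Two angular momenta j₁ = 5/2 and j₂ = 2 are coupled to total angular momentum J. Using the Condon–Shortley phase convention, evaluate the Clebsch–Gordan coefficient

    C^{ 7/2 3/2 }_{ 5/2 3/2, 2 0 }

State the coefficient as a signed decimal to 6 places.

triangle: 1!*4!*3!/9! = 144/362880
(j±m)!: 4!*1!*2!*2!*5!*2! = 23040
prefactor² = (2J+1)*Δ*N² = 512/7
  k=0: +1/(0!*1!*1!*2!*3!*1!) = 1/12
  k=1: −1/(1!*0!*0!*1!*4!*2!) = -1/48
Σ = 1/16  ⇒  CG² = 512/7*1/16² = 2/7
CG = +√(2/7) = +0.534522

+√(2/7) = +0.534522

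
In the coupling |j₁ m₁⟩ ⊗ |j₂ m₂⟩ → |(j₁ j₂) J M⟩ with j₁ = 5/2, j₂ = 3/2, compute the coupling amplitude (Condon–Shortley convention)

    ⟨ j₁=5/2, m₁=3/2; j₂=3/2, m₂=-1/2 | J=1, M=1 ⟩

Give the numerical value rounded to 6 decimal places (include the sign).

-0.547723

triangle: 3!×2!×0!/6! = 12/720
(j±m)!: 4!×1!×1!×2!×2!×0! = 96
prefactor² = (2J+1)×Δ×N² = 24/5
  k=1: −1/(1!×2!×0!×0!×2!×0!) = -1/4
Σ = -1/4  ⇒  CG² = 24/5×(-1/4)² = 3/10
CG = −√(3/10) = -0.547723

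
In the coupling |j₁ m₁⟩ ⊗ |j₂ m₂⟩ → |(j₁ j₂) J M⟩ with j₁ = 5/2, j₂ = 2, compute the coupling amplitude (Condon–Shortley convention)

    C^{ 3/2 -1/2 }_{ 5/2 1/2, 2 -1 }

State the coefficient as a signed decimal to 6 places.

-0.487950  (= −√(5/21))

j₁+j₂−J=3  J+j₁−j₂=2  J−j₁+j₂=1  j₁+j₂+J+1=7
(j₁±m₁, j₂±m₂, J±M) = (3,2,1,3,1,2)
P² = 48/35
sum k=0..1:
  [0] +1/12 = 1/12
  [1] −1/2 = -1/2
S = -5/12
C² = P²·S² = 5/21 ; C = -0.487950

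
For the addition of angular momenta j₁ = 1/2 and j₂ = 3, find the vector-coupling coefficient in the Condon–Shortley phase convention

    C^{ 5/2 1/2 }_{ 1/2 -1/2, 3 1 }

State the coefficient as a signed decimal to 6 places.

−√(4/7) ≈ -0.755929

triangle: 1!×0!×5!/7! = 120/5040
(j±m)!: 0!×1!×4!×2!×3!×2! = 576
prefactor² = (2J+1)×Δ×N² = 576/7
  k=1: −1/(1!×0!×0!×3!×0!×2!) = -1/12
Σ = -1/12  ⇒  CG² = 576/7×(-1/12)² = 4/7
CG = −√(4/7) = -0.755929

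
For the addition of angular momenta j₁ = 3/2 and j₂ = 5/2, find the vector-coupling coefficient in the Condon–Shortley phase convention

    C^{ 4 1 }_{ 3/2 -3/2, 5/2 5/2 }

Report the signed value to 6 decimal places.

+√(1/56) = +0.133631

j₁+j₂−J=0  J+j₁−j₂=3  J−j₁+j₂=5  j₁+j₂+J+1=9
(j₁±m₁, j₂±m₂, J±M) = (0,3,5,0,5,3)
P² = 64800/7
sum k=0..0:
  [0] +1/720 = 1/720
S = 1/720
C² = P²·S² = 1/56 ; C = +0.133631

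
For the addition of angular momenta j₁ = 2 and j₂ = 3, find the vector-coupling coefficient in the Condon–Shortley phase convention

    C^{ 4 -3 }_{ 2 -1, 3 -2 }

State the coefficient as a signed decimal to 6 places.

+0.223607  (= +√(1/20))

√[9·1!3!5!/10! · 1!3!1!5!1!7!] = √(6480)
  +(−1)^0/∏(0,1,3,1,0,4)! = 1/144  (running 1/144)
  +(−1)^1/∏(1,0,2,0,1,5)! = -1/240  (running 1/360)
⟨..|..⟩ = √(6480)·(1/360) = +0.223607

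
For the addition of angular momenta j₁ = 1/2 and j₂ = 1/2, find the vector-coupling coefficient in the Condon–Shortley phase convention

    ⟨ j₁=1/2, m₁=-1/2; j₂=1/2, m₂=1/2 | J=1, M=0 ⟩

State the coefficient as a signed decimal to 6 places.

j₁+j₂−J=0  J+j₁−j₂=1  J−j₁+j₂=1  j₁+j₂+J+1=3
(j₁±m₁, j₂±m₂, J±M) = (0,1,1,0,1,1)
P² = 1/2
sum k=0..0:
  [0] +1/1 = 1
S = 1
C² = P²·S² = 1/2 ; C = +0.707107

+√(1/2) = +0.707107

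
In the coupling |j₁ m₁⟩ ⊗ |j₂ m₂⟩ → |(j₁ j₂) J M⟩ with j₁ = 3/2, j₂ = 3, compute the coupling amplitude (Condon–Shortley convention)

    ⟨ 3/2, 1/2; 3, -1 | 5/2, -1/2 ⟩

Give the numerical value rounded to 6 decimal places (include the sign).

√[6·2!1!4!/8! · 2!1!2!4!2!3!] = √(288/35)
  +(−1)^0/∏(0,2,1,2,0,2)! = 1/8  (running 1/8)
  +(−1)^1/∏(1,1,0,1,1,3)! = -1/6  (running -1/24)
⟨..|..⟩ = √(288/35)·(-1/24) = -0.119523

-0.119523  (= −√(1/70))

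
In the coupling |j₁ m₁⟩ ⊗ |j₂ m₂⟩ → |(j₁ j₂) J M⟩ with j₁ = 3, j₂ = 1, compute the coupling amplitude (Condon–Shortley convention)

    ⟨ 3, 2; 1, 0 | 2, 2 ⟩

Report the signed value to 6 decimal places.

-0.487950  (= −√(5/21))

j₁+j₂−J=2  J+j₁−j₂=4  J−j₁+j₂=0  j₁+j₂+J+1=7
(j₁±m₁, j₂±m₂, J±M) = (5,1,1,1,4,0)
P² = 960/7
sum k=1..1:
  [1] −1/24 = -1/24
S = -1/24
C² = P²·S² = 5/21 ; C = -0.487950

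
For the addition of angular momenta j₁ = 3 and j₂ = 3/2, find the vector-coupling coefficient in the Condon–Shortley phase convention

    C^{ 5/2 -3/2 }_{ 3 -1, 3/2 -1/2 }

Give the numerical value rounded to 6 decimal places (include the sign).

-0.591608

√[6·2!4!1!/8! · 2!4!1!2!1!4!] = √(576/35)
  +(−1)^0/∏(0,2,4,1,0,0)! = 1/48  (running 1/48)
  +(−1)^1/∏(1,1,3,0,1,1)! = -1/6  (running -7/48)
⟨..|..⟩ = √(576/35)·(-7/48) = -0.591608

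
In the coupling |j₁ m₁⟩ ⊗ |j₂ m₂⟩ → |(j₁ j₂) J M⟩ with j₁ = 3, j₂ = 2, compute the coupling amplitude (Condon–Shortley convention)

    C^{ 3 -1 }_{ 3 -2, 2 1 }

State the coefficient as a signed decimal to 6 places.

+√(1/4) ≈ +0.500000

triangle: 2!*4!*2!/9! = 96/362880
(j±m)!: 1!*5!*3!*1!*2!*4! = 34560
prefactor² = (2J+1)*Δ*N² = 64
  k=1: −1/(1!*1!*4!*2!*0!*0!) = -1/48
  k=2: +1/(2!*0!*3!*1!*1!*1!) = 1/12
Σ = 1/16  ⇒  CG² = 64*1/16² = 1/4
CG = +√(1/4) = +0.500000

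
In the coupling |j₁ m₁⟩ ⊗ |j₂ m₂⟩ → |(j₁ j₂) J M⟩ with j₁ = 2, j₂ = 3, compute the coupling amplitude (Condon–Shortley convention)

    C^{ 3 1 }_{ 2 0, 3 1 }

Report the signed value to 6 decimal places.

√[7·2!2!4!/9! · 2!2!4!2!4!2!] = √(256/15)
  +(−1)^0/∏(0,2,2,4,0,0)! = 1/96  (running 1/96)
  +(−1)^1/∏(1,1,1,3,1,1)! = -1/6  (running -5/32)
  +(−1)^2/∏(2,0,0,2,2,2)! = 1/16  (running -3/32)
⟨..|..⟩ = √(256/15)·(-3/32) = -0.387298

-0.387298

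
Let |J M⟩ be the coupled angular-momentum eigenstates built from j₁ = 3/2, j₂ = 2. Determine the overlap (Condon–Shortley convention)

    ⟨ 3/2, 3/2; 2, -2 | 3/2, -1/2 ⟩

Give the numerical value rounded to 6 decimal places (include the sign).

triangle: 2!·1!·2!/6! = 4/720
(j±m)!: 3!·0!·0!·4!·1!·2! = 288
prefactor² = (2J+1)·Δ·N² = 32/5
  k=0: +1/(0!·2!·0!·0!·1!·2!) = 1/4
Σ = 1/4  ⇒  CG² = 32/5·1/4² = 2/5
CG = +√(2/5) = +0.632456

+√(2/5) ≈ +0.632456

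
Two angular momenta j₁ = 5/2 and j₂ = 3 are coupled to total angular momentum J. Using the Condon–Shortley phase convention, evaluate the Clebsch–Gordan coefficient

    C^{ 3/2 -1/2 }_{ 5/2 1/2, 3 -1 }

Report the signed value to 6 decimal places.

−√(1/105) ≈ -0.097590

triangle: 4!×1!×2!/8! = 48/40320
(j±m)!: 3!×2!×2!×4!×1!×2! = 1152
prefactor² = (2J+1)×Δ×N² = 192/35
  k=1: −1/(1!×3!×1!×1!×0!×1!) = -1/6
  k=2: +1/(2!×2!×0!×0!×1!×2!) = 1/8
Σ = -1/24  ⇒  CG² = 192/35×(-1/24)² = 1/105
CG = −√(1/105) = -0.097590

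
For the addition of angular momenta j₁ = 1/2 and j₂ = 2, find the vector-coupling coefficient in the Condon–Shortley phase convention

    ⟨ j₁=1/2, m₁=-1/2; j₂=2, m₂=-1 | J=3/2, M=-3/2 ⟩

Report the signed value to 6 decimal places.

j₁+j₂−J=1  J+j₁−j₂=0  J−j₁+j₂=3  j₁+j₂+J+1=5
(j₁±m₁, j₂±m₂, J±M) = (0,1,1,3,0,3)
P² = 36/5
sum k=1..1:
  [1] −1/6 = -1/6
S = -1/6
C² = P²·S² = 1/5 ; C = -0.447214

−√(1/5) ≈ -0.447214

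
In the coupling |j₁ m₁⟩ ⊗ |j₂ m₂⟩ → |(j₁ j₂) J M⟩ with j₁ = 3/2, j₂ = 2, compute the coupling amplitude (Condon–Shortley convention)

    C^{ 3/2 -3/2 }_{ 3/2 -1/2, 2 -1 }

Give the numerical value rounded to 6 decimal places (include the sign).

-0.632456  (= −√(2/5))

j₁+j₂−J=2  J+j₁−j₂=1  J−j₁+j₂=2  j₁+j₂+J+1=6
(j₁±m₁, j₂±m₂, J±M) = (1,2,1,3,0,3)
P² = 8/5
sum k=1..1:
  [1] −1/2 = -1/2
S = -1/2
C² = P²·S² = 2/5 ; C = -0.632456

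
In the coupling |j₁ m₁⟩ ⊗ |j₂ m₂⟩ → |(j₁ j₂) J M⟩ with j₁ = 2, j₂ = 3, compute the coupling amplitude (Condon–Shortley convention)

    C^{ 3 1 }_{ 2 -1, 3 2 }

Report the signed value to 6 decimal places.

+0.500000

√[7·2!2!4!/9! · 1!3!5!1!4!2!] = √(64)
  +(−1)^1/∏(1,1,2,4,0,0)! = -1/48  (running -1/48)
  +(−1)^2/∏(2,0,1,3,1,1)! = 1/12  (running 1/16)
⟨..|..⟩ = √(64)·(1/16) = +0.500000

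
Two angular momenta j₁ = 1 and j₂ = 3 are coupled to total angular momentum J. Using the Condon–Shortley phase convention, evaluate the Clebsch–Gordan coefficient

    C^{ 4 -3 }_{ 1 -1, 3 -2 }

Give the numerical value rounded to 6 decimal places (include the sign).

+0.866025

triangle: 0!×2!×6!/9! = 1440/362880
(j±m)!: 0!×2!×1!×5!×1!×7! = 1209600
prefactor² = (2J+1)×Δ×N² = 43200
  k=0: +1/(0!×0!×2!×1!×0!×5!) = 1/240
Σ = 1/240  ⇒  CG² = 43200×1/240² = 3/4
CG = +√(3/4) = +0.866025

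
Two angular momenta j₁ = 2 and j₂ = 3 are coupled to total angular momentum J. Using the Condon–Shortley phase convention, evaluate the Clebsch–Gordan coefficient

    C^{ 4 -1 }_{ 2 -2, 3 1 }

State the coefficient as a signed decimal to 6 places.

triangle: 1!×3!×5!/10! = 720/3628800
(j±m)!: 0!×4!×4!×2!×3!×5! = 829440
prefactor² = (2J+1)×Δ×N² = 10368/7
  k=1: −1/(1!×0!×3!×3!×0!×2!) = -1/72
Σ = -1/72  ⇒  CG² = 10368/7×(-1/72)² = 2/7
CG = −√(2/7) = -0.534522

−√(2/7) = -0.534522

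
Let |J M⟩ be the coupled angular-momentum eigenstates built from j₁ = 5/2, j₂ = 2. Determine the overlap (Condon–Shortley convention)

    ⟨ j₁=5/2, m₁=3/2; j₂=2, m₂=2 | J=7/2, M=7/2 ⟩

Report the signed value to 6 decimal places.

√[8·1!4!3!/9! · 4!1!4!0!7!0!] = √(9216)
  +(−1)^1/∏(1,0,0,3,4,0)! = -1/144  (running -1/144)
⟨..|..⟩ = √(9216)·(-1/144) = -0.666667

-0.666667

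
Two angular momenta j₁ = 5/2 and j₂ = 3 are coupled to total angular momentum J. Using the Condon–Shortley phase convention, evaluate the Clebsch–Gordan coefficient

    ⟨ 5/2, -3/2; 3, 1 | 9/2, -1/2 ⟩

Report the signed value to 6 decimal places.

j₁+j₂−J=1  J+j₁−j₂=4  J−j₁+j₂=5  j₁+j₂+J+1=11
(j₁±m₁, j₂±m₂, J±M) = (1,4,4,2,4,5)
P² = 184320/77
sum k=0..1:
  [0] +1/576 = 1/576
  [1] −1/72 = -1/72
S = -7/576
C² = P²·S² = 35/99 ; C = -0.594588

−√(35/99) ≈ -0.594588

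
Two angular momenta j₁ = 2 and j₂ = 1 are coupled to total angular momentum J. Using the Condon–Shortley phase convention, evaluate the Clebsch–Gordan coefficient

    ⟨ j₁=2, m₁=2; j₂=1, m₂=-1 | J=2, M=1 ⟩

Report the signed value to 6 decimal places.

+0.577350  (= +√(1/3))

triangle: 1!*3!*1!/6! = 6/720
(j±m)!: 4!*0!*0!*2!*3!*1! = 288
prefactor² = (2J+1)*Δ*N² = 12
  k=0: +1/(0!*1!*0!*0!*3!*1!) = 1/6
Σ = 1/6  ⇒  CG² = 12*1/6² = 1/3
CG = +√(1/3) = +0.577350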